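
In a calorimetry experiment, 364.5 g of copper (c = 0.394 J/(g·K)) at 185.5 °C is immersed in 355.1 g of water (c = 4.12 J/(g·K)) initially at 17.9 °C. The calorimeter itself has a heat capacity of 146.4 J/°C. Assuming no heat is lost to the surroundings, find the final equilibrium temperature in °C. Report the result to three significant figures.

Heat lost by copper = heat gained by water + calorimeter.
(364.5)(0.394)(185.5 − T) = [(355.1)(4.12) + 146.4](T − 17.9)
143.613 (185.5 − T) = 1609.412 (T − 17.9)
26640 − 143.613 T = 1609.412 T − 28808
55448 = 1753.025 T
T = 31.63 °C

T_f = 31.6 °C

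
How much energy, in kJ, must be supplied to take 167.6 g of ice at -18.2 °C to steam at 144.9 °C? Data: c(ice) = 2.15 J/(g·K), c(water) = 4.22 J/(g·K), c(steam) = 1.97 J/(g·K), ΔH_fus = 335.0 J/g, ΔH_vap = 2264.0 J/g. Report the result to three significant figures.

q = 528 kJ

q1 (heat ice -18.2→0.0 °C): 167.6 × 2.15 × 18.2 = 6558 J
q2 (melt at 0 °C): 167.6 × 335.0 = 56146 J
q3 (heat water 0.0→100.0 °C): 167.6 × 4.22 × 100.0 = 70727 J
q4 (vaporize at 100 °C): 167.6 × 2264.0 = 379446 J
q5 (heat steam 100.0→144.9 °C): 167.6 × 1.97 × 44.9 = 14825 J
Total: 6558 + 56146 + 70727 + 379446 + 14825 = 527702 J = 528 kJ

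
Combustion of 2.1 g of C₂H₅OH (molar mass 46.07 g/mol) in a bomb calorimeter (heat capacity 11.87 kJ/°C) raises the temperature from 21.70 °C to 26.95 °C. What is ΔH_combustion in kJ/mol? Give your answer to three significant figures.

ΔH = -1370 kJ/mol

ΔT = 26.95 − 21.70 = 5.25 °C
q_cal = C_cal × ΔT = 11.87 × 5.25 = 62.3175 kJ
n = 2.1 / 46.07 = 0.04558 mol
q_rxn = −q_cal = -62.3175 kJ
ΔH = -62.3175 / 0.04558 = -1367 kJ/mol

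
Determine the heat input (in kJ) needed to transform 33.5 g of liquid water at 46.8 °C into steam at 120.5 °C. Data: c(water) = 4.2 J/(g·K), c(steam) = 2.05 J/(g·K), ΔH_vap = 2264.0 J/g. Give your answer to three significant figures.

q = 84.7 kJ

q1 (heat water 46.8→100.0 °C): 33.5 × 4.2 × 53.2 = 7485 J
q2 (vaporize at 100 °C): 33.5 × 2264.0 = 75844 J
q3 (heat steam 100.0→120.5 °C): 33.5 × 2.05 × 20.5 = 1408 J
Total: 7485 + 75844 + 1408 = 84737 J = 84.7 kJ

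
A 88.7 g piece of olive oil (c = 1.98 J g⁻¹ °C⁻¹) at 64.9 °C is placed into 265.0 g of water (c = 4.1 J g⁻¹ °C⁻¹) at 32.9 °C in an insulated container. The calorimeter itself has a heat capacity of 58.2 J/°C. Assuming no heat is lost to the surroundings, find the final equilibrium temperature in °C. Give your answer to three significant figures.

T_f = 37.2 °C

Heat lost by olive oil = heat gained by water + calorimeter.
(88.7)(1.98)(64.9 − T) = [(265.0)(4.1) + 58.2](T − 32.9)
175.626 (64.9 − T) = 1144.7 (T − 32.9)
11398 − 175.626 T = 1144.7 T − 37661
49059 = 1320.326 T
T = 37.16 °C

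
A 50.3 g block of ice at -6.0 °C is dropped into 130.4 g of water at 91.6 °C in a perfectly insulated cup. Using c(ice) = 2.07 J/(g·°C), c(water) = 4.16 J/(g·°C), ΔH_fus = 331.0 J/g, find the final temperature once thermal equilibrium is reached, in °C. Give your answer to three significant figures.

T_f = 43.1 °C

Heat to bring ice to 0 °C and melt it: q₁ = 50.3×2.07×6.0 + 50.3×331.0 = 17274 J
Heat the water can supply cooling to 0 °C: 130.4×4.16×91.6 = 49689.7 J > q₁, so all ice melts.
Energy balance: 130.4×4.16×(91.6 − T) = 17274 + 50.3×4.16×(T − 0)
542.464(91.6 − T) = 17274 + 209.248 T
49689.7 − 17274 = 751.712 T
T = 32415.7 / 751.712 = 43.12 °C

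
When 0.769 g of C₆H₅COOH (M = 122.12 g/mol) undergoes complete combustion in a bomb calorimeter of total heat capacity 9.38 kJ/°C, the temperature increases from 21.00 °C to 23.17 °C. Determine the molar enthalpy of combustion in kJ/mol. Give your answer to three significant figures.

ΔH = -3230 kJ/mol

ΔT = 23.17 − 21.00 = 2.17 °C
q_cal = C_cal × ΔT = 9.38 × 2.17 = 20.3546 kJ
n = 0.769 / 122.12 = 0.006297 mol
q_rxn = −q_cal = -20.3546 kJ
ΔH = -20.3546 / 0.006297 = -3232 kJ/mol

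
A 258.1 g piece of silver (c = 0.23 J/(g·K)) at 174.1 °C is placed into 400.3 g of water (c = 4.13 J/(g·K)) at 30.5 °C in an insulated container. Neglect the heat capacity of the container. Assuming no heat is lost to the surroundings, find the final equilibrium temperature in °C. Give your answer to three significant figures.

Heat lost by silver = heat gained by water.
(258.1)(0.23)(174.1 − T) = (400.3)(4.13)(T − 30.5)
59.363 (174.1 − T) = 1653.239 (T − 30.5)
10335 − 59.363 T = 1653.239 T − 50424
60759 = 1712.602 T
T = 35.48 °C

T_f = 35.5 °C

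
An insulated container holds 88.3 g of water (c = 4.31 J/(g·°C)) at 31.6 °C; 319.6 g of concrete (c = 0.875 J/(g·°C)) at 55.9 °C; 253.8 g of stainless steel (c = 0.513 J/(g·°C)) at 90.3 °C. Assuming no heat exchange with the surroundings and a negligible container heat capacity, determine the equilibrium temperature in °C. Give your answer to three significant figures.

Σ mᵢcᵢ(T − Tᵢ) = 0  ⇒  T = Σ mᵢcᵢTᵢ / Σ mᵢcᵢ
Σ mᵢcᵢ = 88.3×4.31 + 319.6×0.875 + 253.8×0.513 = 790.4224
Σ mᵢcᵢTᵢ = 380.573×31.6 + 279.65×55.9 + 130.1994×90.3 = 39416
T = 39416 / 790.4224 = 49.87 °C

T_f = 49.9 °C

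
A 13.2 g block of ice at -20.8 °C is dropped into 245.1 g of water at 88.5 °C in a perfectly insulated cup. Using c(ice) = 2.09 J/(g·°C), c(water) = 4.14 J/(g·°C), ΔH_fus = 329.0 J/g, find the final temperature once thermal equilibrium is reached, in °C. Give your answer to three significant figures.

Heat to bring ice to 0 °C and melt it: q₁ = 13.2×2.09×20.8 + 13.2×329.0 = 4916.6 J
Heat the water can supply cooling to 0 °C: 245.1×4.14×88.5 = 89802.2 J > q₁, so all ice melts.
Energy balance: 245.1×4.14×(88.5 − T) = 4916.6 + 13.2×4.14×(T − 0)
1014.714(88.5 − T) = 4916.6 + 54.648 T
89802.2 − 4916.6 = 1069.362 T
T = 84885.6 / 1069.362 = 79.38 °C

T_f = 79.4 °C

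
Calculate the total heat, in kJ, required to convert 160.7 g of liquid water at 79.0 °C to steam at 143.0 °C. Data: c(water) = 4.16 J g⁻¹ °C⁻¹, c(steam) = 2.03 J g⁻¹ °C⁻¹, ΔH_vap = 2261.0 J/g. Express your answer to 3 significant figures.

q = 391 kJ

q1 (heat water 79.0→100.0 °C): 160.7 × 4.16 × 21.0 = 14039 J
q2 (vaporize at 100 °C): 160.7 × 2261.0 = 363343 J
q3 (heat steam 100.0→143.0 °C): 160.7 × 2.03 × 43.0 = 14028 J
Total: 14039 + 363343 + 14028 = 391410 J = 391 kJ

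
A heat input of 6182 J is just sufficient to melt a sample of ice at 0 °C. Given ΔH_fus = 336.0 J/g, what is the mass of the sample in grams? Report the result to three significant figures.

m = q / ΔH_fus = 6182 J / 336.0 J/g = 18.4 g

m = 18.4 g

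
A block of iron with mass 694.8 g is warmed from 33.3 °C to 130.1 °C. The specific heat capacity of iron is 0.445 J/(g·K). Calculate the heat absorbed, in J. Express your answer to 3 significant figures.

q = 29900 J

q = m c ΔT = 694.8 × 0.445 × (130.1 − 33.3)
q = 694.8 × 0.445 × 96.8 = 29930 J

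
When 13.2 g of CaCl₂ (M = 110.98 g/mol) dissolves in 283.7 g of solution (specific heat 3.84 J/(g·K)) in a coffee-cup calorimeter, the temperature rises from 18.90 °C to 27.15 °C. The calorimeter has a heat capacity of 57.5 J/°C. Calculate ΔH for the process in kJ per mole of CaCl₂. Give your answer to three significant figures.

|ΔT| = |27.15 − 18.90| = 8.25 °C
|q_surr| = (283.7 × 3.84 + 57.5) × 8.25 = 1146.908 × 8.25 = 9462 J
n(CaCl₂) = 13.2 / 110.98 = 0.1189 mol
Temperature rose, so q_rxn = −|q_surr| = -9.462 kJ
ΔH = q_rxn / n = -79.58 kJ/mol

ΔH = -79.6 kJ/mol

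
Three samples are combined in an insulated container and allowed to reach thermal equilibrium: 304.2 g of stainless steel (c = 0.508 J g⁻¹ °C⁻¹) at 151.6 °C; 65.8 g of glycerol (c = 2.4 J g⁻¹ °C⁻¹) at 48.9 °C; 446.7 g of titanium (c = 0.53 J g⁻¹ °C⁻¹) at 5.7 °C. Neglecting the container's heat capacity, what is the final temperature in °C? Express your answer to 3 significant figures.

T_f = 59.2 °C

Σ mᵢcᵢ(T − Tᵢ) = 0  ⇒  T = Σ mᵢcᵢTᵢ / Σ mᵢcᵢ
Σ mᵢcᵢ = 304.2×0.508 + 65.8×2.4 + 446.7×0.53 = 549.2046
Σ mᵢcᵢTᵢ = 154.5336×151.6 + 157.92×48.9 + 236.751×5.7 = 32499
T = 32499 / 549.2046 = 59.17 °C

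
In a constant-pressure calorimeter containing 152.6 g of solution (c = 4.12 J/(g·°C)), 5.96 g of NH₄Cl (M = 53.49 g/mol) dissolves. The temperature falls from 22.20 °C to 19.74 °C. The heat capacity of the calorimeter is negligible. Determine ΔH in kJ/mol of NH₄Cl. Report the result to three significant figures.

ΔH = 13.9 kJ/mol

|ΔT| = |19.74 − 22.20| = 2.46 °C
|q_surr| = (152.6 × 4.12) × 2.46 = 628.712 × 2.46 = 1547 J
n(NH₄Cl) = 5.96 / 53.49 = 0.1114 mol
Temperature fell, so q_rxn = +|q_surr| = 1.547 kJ
ΔH = q_rxn / n = 13.89 kJ/mol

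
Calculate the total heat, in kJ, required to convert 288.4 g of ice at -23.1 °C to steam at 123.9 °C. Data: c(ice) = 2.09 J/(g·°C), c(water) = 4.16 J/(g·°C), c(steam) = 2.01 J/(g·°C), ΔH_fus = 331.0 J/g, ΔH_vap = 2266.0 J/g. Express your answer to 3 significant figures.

q = 897 kJ

q1 (heat ice -23.1→0.0 °C): 288.4 × 2.09 × 23.1 = 13924 J
q2 (melt at 0 °C): 288.4 × 331.0 = 95460 J
q3 (heat water 0.0→100.0 °C): 288.4 × 4.16 × 100.0 = 119974 J
q4 (vaporize at 100 °C): 288.4 × 2266.0 = 653514 J
q5 (heat steam 100.0→123.9 °C): 288.4 × 2.01 × 23.9 = 13854 J
Total: 13924 + 95460 + 119974 + 653514 + 13854 = 896726 J = 897 kJ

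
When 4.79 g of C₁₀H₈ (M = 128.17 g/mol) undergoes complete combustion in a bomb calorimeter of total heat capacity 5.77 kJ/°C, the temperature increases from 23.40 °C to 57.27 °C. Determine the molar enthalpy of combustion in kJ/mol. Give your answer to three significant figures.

ΔT = 57.27 − 23.40 = 33.87 °C
q_cal = C_cal × ΔT = 5.77 × 33.87 = 195.4299 kJ
n = 4.79 / 128.17 = 0.03737 mol
q_rxn = −q_cal = -195.4299 kJ
ΔH = -195.4299 / 0.03737 = -5230 kJ/mol

ΔH = -5230 kJ/mol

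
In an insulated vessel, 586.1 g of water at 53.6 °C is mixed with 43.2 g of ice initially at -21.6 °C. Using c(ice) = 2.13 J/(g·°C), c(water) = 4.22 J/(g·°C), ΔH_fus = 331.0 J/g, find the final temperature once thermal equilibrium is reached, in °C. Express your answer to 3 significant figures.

T_f = 43.8 °C

Heat to bring ice to 0 °C and melt it: q₁ = 43.2×2.13×21.6 + 43.2×331.0 = 16287 J
Heat the water can supply cooling to 0 °C: 586.1×4.22×53.6 = 132571 J > q₁, so all ice melts.
Energy balance: 586.1×4.22×(53.6 − T) = 16287 + 43.2×4.22×(T − 0)
2473.342(53.6 − T) = 16287 + 182.304 T
132571 − 16287 = 2655.646 T
T = 116284 / 2655.646 = 43.79 °C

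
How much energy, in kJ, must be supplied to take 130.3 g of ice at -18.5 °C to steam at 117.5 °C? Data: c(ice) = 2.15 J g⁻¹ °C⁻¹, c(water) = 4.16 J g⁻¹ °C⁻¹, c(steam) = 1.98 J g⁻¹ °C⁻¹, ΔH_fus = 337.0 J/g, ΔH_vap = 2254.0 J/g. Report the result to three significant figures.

q1 (heat ice -18.5→0.0 °C): 130.3 × 2.15 × 18.5 = 5183 J
q2 (melt at 0 °C): 130.3 × 337.0 = 43911 J
q3 (heat water 0.0→100.0 °C): 130.3 × 4.16 × 100.0 = 54205 J
q4 (vaporize at 100 °C): 130.3 × 2254.0 = 293696 J
q5 (heat steam 100.0→117.5 °C): 130.3 × 1.98 × 17.5 = 4515 J
Total: 5183 + 43911 + 54205 + 293696 + 4515 = 401510 J = 402 kJ

q = 402 kJ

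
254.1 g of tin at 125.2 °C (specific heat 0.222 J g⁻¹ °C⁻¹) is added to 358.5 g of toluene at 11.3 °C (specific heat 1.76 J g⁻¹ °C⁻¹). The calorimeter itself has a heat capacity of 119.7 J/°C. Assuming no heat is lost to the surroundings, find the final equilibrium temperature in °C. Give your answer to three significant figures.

T_f = 19.3 °C

Heat lost by tin = heat gained by toluene + calorimeter.
(254.1)(0.222)(125.2 − T) = [(358.5)(1.76) + 119.7](T − 11.3)
56.4102 (125.2 − T) = 750.66 (T − 11.3)
7062.6 − 56.4102 T = 750.66 T − 8482.5
15545.1 = 807.0702 T
T = 19.26 °C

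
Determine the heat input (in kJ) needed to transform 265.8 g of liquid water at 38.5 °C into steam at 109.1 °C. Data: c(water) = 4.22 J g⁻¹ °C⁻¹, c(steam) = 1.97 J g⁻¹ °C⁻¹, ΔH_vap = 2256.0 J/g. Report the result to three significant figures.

q = 673 kJ

q1 (heat water 38.5→100.0 °C): 265.8 × 4.22 × 61.5 = 68983 J
q2 (vaporize at 100 °C): 265.8 × 2256.0 = 599645 J
q3 (heat steam 100.0→109.1 °C): 265.8 × 1.97 × 9.1 = 4765 J
Total: 68983 + 599645 + 4765 = 673393 J = 673 kJ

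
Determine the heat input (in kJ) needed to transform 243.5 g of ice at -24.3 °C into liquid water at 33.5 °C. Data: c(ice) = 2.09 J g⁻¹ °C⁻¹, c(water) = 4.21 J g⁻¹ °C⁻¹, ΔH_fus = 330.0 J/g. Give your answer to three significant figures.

q = 127 kJ

q1 (heat ice -24.3→0.0 °C): 243.5 × 2.09 × 24.3 = 12367 J
q2 (melt at 0 °C): 243.5 × 330.0 = 80355 J
q3 (heat water 0.0→33.5 °C): 243.5 × 4.21 × 33.5 = 34342 J
Total: 12367 + 80355 + 34342 = 127064 J = 127 kJ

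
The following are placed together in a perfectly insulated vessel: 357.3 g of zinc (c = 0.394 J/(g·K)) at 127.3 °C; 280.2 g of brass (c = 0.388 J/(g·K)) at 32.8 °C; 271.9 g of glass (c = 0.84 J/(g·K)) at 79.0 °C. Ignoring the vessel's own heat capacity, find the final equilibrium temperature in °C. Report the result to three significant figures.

Σ mᵢcᵢ(T − Tᵢ) = 0  ⇒  T = Σ mᵢcᵢTᵢ / Σ mᵢcᵢ
Σ mᵢcᵢ = 357.3×0.394 + 280.2×0.388 + 271.9×0.84 = 477.8898
Σ mᵢcᵢTᵢ = 140.7762×127.3 + 108.7176×32.8 + 228.396×79.0 = 39530
T = 39530 / 477.8898 = 82.72 °C

T_f = 82.7 °C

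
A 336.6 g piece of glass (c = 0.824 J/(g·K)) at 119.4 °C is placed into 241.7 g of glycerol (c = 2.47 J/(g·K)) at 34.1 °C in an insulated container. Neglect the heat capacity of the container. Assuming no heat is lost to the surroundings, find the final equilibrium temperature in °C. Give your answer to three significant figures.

Heat lost by glass = heat gained by glycerol.
(336.6)(0.824)(119.4 − T) = (241.7)(2.47)(T − 34.1)
277.3584 (119.4 − T) = 596.999 (T − 34.1)
33117 − 277.3584 T = 596.999 T − 20358
53475 = 874.3574 T
T = 61.16 °C

T_f = 61.2 °C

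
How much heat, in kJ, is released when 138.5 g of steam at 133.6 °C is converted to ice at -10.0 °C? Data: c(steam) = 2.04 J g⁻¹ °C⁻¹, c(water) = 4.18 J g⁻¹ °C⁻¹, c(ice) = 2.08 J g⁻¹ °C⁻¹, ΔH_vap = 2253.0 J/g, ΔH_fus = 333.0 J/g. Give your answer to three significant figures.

q = 428 kJ

q1 (cool steam 133.6→100 °C): 138.5 × 2.04 × 33.6 = 9493 J
q2 (condense at 100 °C): 138.5 × 2253.0 = 312041 J
q3 (cool water 100→0 °C): 138.5 × 4.18 × 100.0 = 57893 J
q4 (freeze at 0 °C): 138.5 × 333.0 = 46121 J
q5 (cool ice 0→-10.0 °C): 138.5 × 2.08 × 10.0 = 2881 J
Total: 9493 + 312041 + 57893 + 46121 + 2881 = 428429 J = 428 kJ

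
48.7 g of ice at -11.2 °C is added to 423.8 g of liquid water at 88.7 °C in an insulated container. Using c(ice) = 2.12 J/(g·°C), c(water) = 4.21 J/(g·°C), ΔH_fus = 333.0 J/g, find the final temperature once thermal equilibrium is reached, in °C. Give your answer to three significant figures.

T_f = 70.8 °C

Heat to bring ice to 0 °C and melt it: q₁ = 48.7×2.12×11.2 + 48.7×333.0 = 17373 J
Heat the water can supply cooling to 0 °C: 423.8×4.21×88.7 = 158258 J > q₁, so all ice melts.
Energy balance: 423.8×4.21×(88.7 − T) = 17373 + 48.7×4.21×(T − 0)
1784.198(88.7 − T) = 17373 + 205.027 T
158258 − 17373 = 1989.225 T
T = 140885 / 1989.225 = 70.82 °C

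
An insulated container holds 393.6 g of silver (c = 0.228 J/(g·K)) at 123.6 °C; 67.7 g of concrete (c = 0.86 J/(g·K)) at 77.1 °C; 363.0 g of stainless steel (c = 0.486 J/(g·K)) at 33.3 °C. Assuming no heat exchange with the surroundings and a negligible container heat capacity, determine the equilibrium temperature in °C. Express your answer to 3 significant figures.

Σ mᵢcᵢ(T − Tᵢ) = 0  ⇒  T = Σ mᵢcᵢTᵢ / Σ mᵢcᵢ
Σ mᵢcᵢ = 393.6×0.228 + 67.7×0.86 + 363.0×0.486 = 324.3808
Σ mᵢcᵢTᵢ = 89.7408×123.6 + 58.222×77.1 + 176.418×33.3 = 21456
T = 21456 / 324.3808 = 66.14 °C

T_f = 66.1 °C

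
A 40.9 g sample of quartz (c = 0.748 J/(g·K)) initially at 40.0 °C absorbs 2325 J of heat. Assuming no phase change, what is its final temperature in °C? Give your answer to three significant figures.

ΔT = q / (m c) = 2325 / (40.9 × 0.748) = 76.00 °C
T_f = 40.0 + 76.00 = 116.00 °C

T_f = 116 °C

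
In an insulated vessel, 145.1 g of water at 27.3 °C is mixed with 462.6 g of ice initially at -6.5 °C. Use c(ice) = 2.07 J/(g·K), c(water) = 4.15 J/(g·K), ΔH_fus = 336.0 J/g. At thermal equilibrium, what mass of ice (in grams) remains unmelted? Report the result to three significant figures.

Heat to warm all ice to 0 °C: 462.6×2.07×6.5 = 6224.3 J
Heat released by water cooling to 0 °C: 145.1×4.15×27.3 = 16439 J
16439 J < 6224.3 + 462.6×336.0 = 161657.9 J, so not all ice melts; final T = 0 °C.
Heat left for melting: 16439 − 6224.3 = 10214.7 J
Mass melted = 10214.7 / 336.0 = 30.40 g
Ice remaining = 462.6 − 30.40 = 432.20 g

m_ice remaining = 432 g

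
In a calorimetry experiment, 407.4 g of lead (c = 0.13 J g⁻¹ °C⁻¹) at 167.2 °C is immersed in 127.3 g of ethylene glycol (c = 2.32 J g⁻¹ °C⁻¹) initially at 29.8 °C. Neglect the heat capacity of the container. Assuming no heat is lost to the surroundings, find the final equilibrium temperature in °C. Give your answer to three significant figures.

Heat lost by lead = heat gained by ethylene glycol.
(407.4)(0.13)(167.2 − T) = (127.3)(2.32)(T − 29.8)
52.962 (167.2 − T) = 295.336 (T − 29.8)
8855.2 − 52.962 T = 295.336 T − 8801.0
17656.2 = 348.298 T
T = 50.69 °C

T_f = 50.7 °C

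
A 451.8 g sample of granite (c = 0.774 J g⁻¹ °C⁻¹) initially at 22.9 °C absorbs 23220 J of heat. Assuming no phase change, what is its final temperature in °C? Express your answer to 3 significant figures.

T_f = 89.3 °C

ΔT = q / (m c) = 23220 / (451.8 × 0.774) = 66.40 °C
T_f = 22.9 + 66.40 = 89.30 °C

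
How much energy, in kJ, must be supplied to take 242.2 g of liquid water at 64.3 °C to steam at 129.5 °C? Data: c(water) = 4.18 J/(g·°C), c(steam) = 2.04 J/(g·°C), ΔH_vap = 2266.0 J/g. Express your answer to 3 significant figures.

q = 600 kJ

q1 (heat water 64.3→100.0 °C): 242.2 × 4.18 × 35.7 = 36143 J
q2 (vaporize at 100 °C): 242.2 × 2266.0 = 548825 J
q3 (heat steam 100.0→129.5 °C): 242.2 × 2.04 × 29.5 = 14576 J
Total: 36143 + 548825 + 14576 = 599544 J = 600 kJ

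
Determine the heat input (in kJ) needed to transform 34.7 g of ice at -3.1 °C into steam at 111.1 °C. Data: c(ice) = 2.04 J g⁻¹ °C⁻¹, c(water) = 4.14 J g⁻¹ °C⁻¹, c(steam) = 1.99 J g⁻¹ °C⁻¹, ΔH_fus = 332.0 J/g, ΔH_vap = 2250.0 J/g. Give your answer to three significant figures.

q = 105 kJ

q1 (heat ice -3.1→0.0 °C): 34.7 × 2.04 × 3.1 = 219 J
q2 (melt at 0 °C): 34.7 × 332.0 = 11520 J
q3 (heat water 0.0→100.0 °C): 34.7 × 4.14 × 100.0 = 14366 J
q4 (vaporize at 100 °C): 34.7 × 2250.0 = 78075 J
q5 (heat steam 100.0→111.1 °C): 34.7 × 1.99 × 11.1 = 766 J
Total: 219 + 11520 + 14366 + 78075 + 766 = 104946 J = 105 kJ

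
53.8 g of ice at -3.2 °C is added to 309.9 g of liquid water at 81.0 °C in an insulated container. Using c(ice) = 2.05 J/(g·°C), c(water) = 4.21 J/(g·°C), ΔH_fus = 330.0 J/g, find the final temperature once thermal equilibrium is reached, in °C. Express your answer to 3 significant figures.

Heat to bring ice to 0 °C and melt it: q₁ = 53.8×2.05×3.2 + 53.8×330.0 = 18107 J
Heat the water can supply cooling to 0 °C: 309.9×4.21×81.0 = 105679 J > q₁, so all ice melts.
Energy balance: 309.9×4.21×(81.0 − T) = 18107 + 53.8×4.21×(T − 0)
1304.679(81.0 − T) = 18107 + 226.498 T
105679 − 18107 = 1531.177 T
T = 87572 / 1531.177 = 57.19 °C

T_f = 57.2 °C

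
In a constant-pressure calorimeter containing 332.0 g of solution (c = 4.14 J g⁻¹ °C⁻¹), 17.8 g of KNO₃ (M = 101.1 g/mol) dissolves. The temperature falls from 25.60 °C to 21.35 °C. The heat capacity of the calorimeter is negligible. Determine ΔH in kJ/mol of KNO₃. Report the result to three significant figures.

|ΔT| = |21.35 − 25.60| = 4.25 °C
|q_surr| = (332.0 × 4.14) × 4.25 = 1374.48 × 4.25 = 5842 J
n(KNO₃) = 17.8 / 101.1 = 0.1761 mol
Temperature fell, so q_rxn = +|q_surr| = 5.842 kJ
ΔH = q_rxn / n = 33.17 kJ/mol

ΔH = 33.2 kJ/mol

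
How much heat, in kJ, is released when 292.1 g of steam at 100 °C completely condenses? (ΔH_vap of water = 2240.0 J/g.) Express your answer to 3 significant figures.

q = 654 kJ

q = m × ΔH_vap = 292.1 × 2240.0 = 654300 J = 654 kJ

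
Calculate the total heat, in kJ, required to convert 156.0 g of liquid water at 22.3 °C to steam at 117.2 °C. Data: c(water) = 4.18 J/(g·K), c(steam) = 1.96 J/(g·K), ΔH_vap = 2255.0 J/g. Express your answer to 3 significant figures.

q1 (heat water 22.3→100.0 °C): 156.0 × 4.18 × 77.7 = 50667 J
q2 (vaporize at 100 °C): 156.0 × 2255.0 = 351780 J
q3 (heat steam 100.0→117.2 °C): 156.0 × 1.96 × 17.2 = 5259 J
Total: 50667 + 351780 + 5259 = 407706 J = 408 kJ

q = 408 kJ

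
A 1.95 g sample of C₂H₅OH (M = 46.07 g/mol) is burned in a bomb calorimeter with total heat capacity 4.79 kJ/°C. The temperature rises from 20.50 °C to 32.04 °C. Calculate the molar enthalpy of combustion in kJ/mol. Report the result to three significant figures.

ΔH = -1310 kJ/mol

ΔT = 32.04 − 20.50 = 11.54 °C
q_cal = C_cal × ΔT = 4.79 × 11.54 = 55.2766 kJ
n = 1.95 / 46.07 = 0.04233 mol
q_rxn = −q_cal = -55.2766 kJ
ΔH = -55.2766 / 0.04233 = -1306 kJ/mol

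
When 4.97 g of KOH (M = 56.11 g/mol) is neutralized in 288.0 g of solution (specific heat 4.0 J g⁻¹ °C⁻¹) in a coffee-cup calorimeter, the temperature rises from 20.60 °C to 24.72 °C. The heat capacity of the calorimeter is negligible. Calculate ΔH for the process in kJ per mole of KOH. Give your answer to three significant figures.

|ΔT| = |24.72 − 20.60| = 4.12 °C
|q_surr| = (288.0 × 4.0) × 4.12 = 1152 × 4.12 = 4746 J
n(KOH) = 4.97 / 56.11 = 0.08858 mol
Temperature rose, so q_rxn = −|q_surr| = -4.746 kJ
ΔH = q_rxn / n = -53.58 kJ/mol

ΔH = -53.6 kJ/mol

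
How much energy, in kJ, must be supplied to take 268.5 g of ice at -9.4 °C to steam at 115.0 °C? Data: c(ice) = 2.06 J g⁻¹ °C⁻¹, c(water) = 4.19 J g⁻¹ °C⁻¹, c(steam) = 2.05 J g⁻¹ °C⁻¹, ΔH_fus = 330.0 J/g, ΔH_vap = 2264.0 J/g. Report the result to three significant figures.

q1 (heat ice -9.4→0.0 °C): 268.5 × 2.06 × 9.4 = 5199 J
q2 (melt at 0 °C): 268.5 × 330.0 = 88605 J
q3 (heat water 0.0→100.0 °C): 268.5 × 4.19 × 100.0 = 112502 J
q4 (vaporize at 100 °C): 268.5 × 2264.0 = 607884 J
q5 (heat steam 100.0→115.0 °C): 268.5 × 2.05 × 15.0 = 8256 J
Total: 5199 + 88605 + 112502 + 607884 + 8256 = 822446 J = 822 kJ

q = 822 kJ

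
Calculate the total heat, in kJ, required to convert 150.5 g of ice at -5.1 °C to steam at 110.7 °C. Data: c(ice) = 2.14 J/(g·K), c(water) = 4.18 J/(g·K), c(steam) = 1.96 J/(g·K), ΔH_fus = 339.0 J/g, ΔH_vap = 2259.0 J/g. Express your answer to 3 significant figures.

q = 459 kJ

q1 (heat ice -5.1→0.0 °C): 150.5 × 2.14 × 5.1 = 1643 J
q2 (melt at 0 °C): 150.5 × 339.0 = 51020 J
q3 (heat water 0.0→100.0 °C): 150.5 × 4.18 × 100.0 = 62909 J
q4 (vaporize at 100 °C): 150.5 × 2259.0 = 339980 J
q5 (heat steam 100.0→110.7 °C): 150.5 × 1.96 × 10.7 = 3156 J
Total: 1643 + 51020 + 62909 + 339980 + 3156 = 458708 J = 459 kJ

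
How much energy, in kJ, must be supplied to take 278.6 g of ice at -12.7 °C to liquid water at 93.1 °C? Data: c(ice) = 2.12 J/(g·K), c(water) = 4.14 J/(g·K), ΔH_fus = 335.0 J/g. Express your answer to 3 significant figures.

q = 208 kJ

q1 (heat ice -12.7→0.0 °C): 278.6 × 2.12 × 12.7 = 7501 J
q2 (melt at 0 °C): 278.6 × 335.0 = 93331 J
q3 (heat water 0.0→93.1 °C): 278.6 × 4.14 × 93.1 = 107382 J
Total: 7501 + 93331 + 107382 = 208214 J = 208 kJ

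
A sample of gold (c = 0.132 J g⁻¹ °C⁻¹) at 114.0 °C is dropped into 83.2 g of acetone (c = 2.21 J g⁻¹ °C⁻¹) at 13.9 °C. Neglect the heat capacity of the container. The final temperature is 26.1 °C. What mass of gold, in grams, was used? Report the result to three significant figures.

q_gained = (83.2 × 2.21) × (26.1 − 13.9) = 2243 J
q_lost = m × 0.132 × (114.0 − 26.1) = 11.6028 m
m = 2243 / 11.6028 = 193 g

m = 193 g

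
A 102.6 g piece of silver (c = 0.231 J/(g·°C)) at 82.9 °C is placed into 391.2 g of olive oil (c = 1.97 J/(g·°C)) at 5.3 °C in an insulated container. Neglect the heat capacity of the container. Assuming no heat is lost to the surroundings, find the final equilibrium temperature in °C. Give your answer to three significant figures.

Heat lost by silver = heat gained by olive oil.
(102.6)(0.231)(82.9 − T) = (391.2)(1.97)(T − 5.3)
23.7006 (82.9 − T) = 770.664 (T − 5.3)
1964.8 − 23.7006 T = 770.664 T − 4084.5
6049.3 = 794.3646 T
T = 7.615 °C

T_f = 7.62 °C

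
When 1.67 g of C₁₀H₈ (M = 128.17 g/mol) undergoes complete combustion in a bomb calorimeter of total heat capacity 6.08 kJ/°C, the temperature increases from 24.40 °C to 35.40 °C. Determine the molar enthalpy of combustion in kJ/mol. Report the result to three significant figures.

ΔH = -5130 kJ/mol

ΔT = 35.40 − 24.40 = 11.00 °C
q_cal = C_cal × ΔT = 6.08 × 11.00 = 66.88 kJ
n = 1.67 / 128.17 = 0.01303 mol
q_rxn = −q_cal = -66.88 kJ
ΔH = -66.88 / 0.01303 = -5133 kJ/mol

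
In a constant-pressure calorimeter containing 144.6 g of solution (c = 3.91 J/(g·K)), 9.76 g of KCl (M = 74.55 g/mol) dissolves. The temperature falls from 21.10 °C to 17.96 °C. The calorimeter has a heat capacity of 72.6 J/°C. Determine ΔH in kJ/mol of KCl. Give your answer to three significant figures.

|ΔT| = |17.96 − 21.10| = 3.14 °C
|q_surr| = (144.6 × 3.91 + 72.6) × 3.14 = 637.986 × 3.14 = 2003 J
n(KCl) = 9.76 / 74.55 = 0.1309 mol
Temperature fell, so q_rxn = +|q_surr| = 2.003 kJ
ΔH = q_rxn / n = 15.30 kJ/mol

ΔH = 15.3 kJ/mol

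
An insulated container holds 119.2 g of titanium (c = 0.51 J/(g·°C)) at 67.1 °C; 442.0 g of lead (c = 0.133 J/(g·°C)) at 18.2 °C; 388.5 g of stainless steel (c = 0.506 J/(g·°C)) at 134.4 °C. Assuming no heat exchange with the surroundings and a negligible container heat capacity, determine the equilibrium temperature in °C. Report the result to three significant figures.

Σ mᵢcᵢ(T − Tᵢ) = 0  ⇒  T = Σ mᵢcᵢTᵢ / Σ mᵢcᵢ
Σ mᵢcᵢ = 119.2×0.51 + 442.0×0.133 + 388.5×0.506 = 316.159
Σ mᵢcᵢTᵢ = 60.792×67.1 + 58.786×18.2 + 196.581×134.4 = 31570
T = 31570 / 316.159 = 99.85 °C

T_f = 99.9 °C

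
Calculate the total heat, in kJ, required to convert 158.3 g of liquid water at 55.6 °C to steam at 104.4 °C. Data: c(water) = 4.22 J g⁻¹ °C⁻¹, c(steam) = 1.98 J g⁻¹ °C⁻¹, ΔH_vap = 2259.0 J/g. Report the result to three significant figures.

q = 389 kJ

q1 (heat water 55.6→100.0 °C): 158.3 × 4.22 × 44.4 = 29660 J
q2 (vaporize at 100 °C): 158.3 × 2259.0 = 357600 J
q3 (heat steam 100.0→104.4 °C): 158.3 × 1.98 × 4.4 = 1379 J
Total: 29660 + 357600 + 1379 = 388639 J = 389 kJ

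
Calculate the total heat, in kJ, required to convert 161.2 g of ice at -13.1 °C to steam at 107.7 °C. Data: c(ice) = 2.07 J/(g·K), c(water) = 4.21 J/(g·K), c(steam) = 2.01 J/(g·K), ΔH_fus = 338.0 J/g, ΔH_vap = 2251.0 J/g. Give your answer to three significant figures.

q = 492 kJ

q1 (heat ice -13.1→0.0 °C): 161.2 × 2.07 × 13.1 = 4371 J
q2 (melt at 0 °C): 161.2 × 338.0 = 54486 J
q3 (heat water 0.0→100.0 °C): 161.2 × 4.21 × 100.0 = 67865 J
q4 (vaporize at 100 °C): 161.2 × 2251.0 = 362861 J
q5 (heat steam 100.0→107.7 °C): 161.2 × 2.01 × 7.7 = 2495 J
Total: 4371 + 54486 + 67865 + 362861 + 2495 = 492078 J = 492 kJ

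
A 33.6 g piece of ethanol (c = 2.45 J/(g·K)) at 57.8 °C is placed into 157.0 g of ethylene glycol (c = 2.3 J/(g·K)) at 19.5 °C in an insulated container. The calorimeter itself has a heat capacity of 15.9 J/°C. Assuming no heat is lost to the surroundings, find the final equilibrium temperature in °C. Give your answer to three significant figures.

Heat lost by ethanol = heat gained by ethylene glycol + calorimeter.
(33.6)(2.45)(57.8 − T) = [(157.0)(2.3) + 15.9](T − 19.5)
82.32 (57.8 − T) = 377.0 (T − 19.5)
4758.1 − 82.32 T = 377.0 T − 7351.5
12109.6 = 459.32 T
T = 26.36 °C

T_f = 26.4 °C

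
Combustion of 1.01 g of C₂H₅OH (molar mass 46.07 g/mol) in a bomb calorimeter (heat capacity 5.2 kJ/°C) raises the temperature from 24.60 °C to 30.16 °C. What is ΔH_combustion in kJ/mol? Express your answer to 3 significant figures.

ΔH = -1320 kJ/mol

ΔT = 30.16 − 24.60 = 5.56 °C
q_cal = C_cal × ΔT = 5.2 × 5.56 = 28.912 kJ
n = 1.01 / 46.07 = 0.02192 mol
q_rxn = −q_cal = -28.912 kJ
ΔH = -28.912 / 0.02192 = -1319 kJ/mol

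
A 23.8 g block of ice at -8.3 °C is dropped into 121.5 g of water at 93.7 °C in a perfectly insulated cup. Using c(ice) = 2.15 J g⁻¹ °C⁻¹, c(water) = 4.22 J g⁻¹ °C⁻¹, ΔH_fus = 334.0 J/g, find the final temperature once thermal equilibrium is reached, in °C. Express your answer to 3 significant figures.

Heat to bring ice to 0 °C and melt it: q₁ = 23.8×2.15×8.3 + 23.8×334.0 = 8373.9 J
Heat the water can supply cooling to 0 °C: 121.5×4.22×93.7 = 48042.8 J > q₁, so all ice melts.
Energy balance: 121.5×4.22×(93.7 − T) = 8373.9 + 23.8×4.22×(T − 0)
512.73(93.7 − T) = 8373.9 + 100.436 T
48042.8 − 8373.9 = 613.166 T
T = 39668.9 / 613.166 = 64.70 °C

T_f = 64.7 °C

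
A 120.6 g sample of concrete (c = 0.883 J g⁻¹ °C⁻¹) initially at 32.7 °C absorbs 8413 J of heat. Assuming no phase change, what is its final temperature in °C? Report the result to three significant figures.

T_f = 112 °C

ΔT = q / (m c) = 8413 / (120.6 × 0.883) = 79.00 °C
T_f = 32.7 + 79.00 = 111.70 °C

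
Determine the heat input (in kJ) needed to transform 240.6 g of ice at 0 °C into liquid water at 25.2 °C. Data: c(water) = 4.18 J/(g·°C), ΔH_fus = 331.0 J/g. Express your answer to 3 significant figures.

q1 (melt at 0 °C): 240.6 × 331.0 = 79639 J
q2 (heat water 0.0→25.2 °C): 240.6 × 4.18 × 25.2 = 25344 J
Total: 79639 + 25344 = 104983 J = 105 kJ

q = 105 kJ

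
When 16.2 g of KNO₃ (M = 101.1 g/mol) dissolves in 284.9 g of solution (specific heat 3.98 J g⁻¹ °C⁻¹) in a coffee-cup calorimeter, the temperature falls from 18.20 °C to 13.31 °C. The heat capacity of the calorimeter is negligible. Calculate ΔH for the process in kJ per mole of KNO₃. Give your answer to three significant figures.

ΔH = 34.6 kJ/mol

|ΔT| = |13.31 − 18.20| = 4.89 °C
|q_surr| = (284.9 × 3.98) × 4.89 = 1133.902 × 4.89 = 5545 J
n(KNO₃) = 16.2 / 101.1 = 0.1602 mol
Temperature fell, so q_rxn = +|q_surr| = 5.545 kJ
ΔH = q_rxn / n = 34.61 kJ/mol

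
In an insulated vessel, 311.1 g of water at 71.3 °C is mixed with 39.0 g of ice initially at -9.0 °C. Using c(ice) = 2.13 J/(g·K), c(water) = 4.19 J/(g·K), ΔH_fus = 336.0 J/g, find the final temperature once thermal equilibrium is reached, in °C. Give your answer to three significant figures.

T_f = 53.9 °C

Heat to bring ice to 0 °C and melt it: q₁ = 39.0×2.13×9.0 + 39.0×336.0 = 13852 J
Heat the water can supply cooling to 0 °C: 311.1×4.19×71.3 = 92940.2 J > q₁, so all ice melts.
Energy balance: 311.1×4.19×(71.3 − T) = 13852 + 39.0×4.19×(T − 0)
1303.509(71.3 − T) = 13852 + 163.41 T
92940.2 − 13852 = 1466.919 T
T = 79088.2 / 1466.919 = 53.91 °C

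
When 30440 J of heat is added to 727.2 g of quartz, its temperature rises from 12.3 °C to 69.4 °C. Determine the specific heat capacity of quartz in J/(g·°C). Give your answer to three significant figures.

c = 0.733 J/(g·°C)

c = q / (m ΔT) = 30440 / (727.2 × 57.1)
c = 30440 / 41523.12 = 0.733 J/(g·°C)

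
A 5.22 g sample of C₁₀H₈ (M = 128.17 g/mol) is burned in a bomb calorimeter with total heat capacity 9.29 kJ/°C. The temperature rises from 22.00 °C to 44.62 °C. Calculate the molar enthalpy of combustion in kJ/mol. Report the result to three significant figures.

ΔT = 44.62 − 22.00 = 22.62 °C
q_cal = C_cal × ΔT = 9.29 × 22.62 = 210.1398 kJ
n = 5.22 / 128.17 = 0.04073 mol
q_rxn = −q_cal = -210.1398 kJ
ΔH = -210.1398 / 0.04073 = -5159 kJ/mol

ΔH = -5160 kJ/mol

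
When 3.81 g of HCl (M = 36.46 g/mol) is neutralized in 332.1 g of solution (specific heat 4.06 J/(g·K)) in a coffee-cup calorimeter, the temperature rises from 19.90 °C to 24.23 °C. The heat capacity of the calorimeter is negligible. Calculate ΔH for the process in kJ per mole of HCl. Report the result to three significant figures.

ΔH = -55.9 kJ/mol

|ΔT| = |24.23 − 19.90| = 4.33 °C
|q_surr| = (332.1 × 4.06) × 4.33 = 1348.326 × 4.33 = 5838 J
n(HCl) = 3.81 / 36.46 = 0.1045 mol
Temperature rose, so q_rxn = −|q_surr| = -5.838 kJ
ΔH = q_rxn / n = -55.87 kJ/mol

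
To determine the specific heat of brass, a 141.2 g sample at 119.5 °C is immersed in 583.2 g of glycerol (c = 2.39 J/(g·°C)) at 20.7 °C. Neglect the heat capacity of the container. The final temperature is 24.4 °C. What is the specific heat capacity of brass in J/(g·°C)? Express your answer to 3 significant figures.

c = 0.384 J/(g·°C)

q_gained = (583.2 × 2.39) × (24.4 − 20.7) = 5157 J
q_lost = 141.2 × c × (119.5 − 24.4) = 13428.12 c
Set equal: c = 5157 / 13428.12 = 0.384 J/(g·°C)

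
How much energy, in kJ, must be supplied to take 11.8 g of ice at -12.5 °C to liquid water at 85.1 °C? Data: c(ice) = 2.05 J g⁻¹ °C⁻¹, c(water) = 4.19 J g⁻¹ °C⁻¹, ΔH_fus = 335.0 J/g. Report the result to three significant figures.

q = 8.46 kJ

q1 (heat ice -12.5→0.0 °C): 11.8 × 2.05 × 12.5 = 302 J
q2 (melt at 0 °C): 11.8 × 335.0 = 3953 J
q3 (heat water 0.0→85.1 °C): 11.8 × 4.19 × 85.1 = 4208 J
Total: 302 + 3953 + 4208 = 8463 J = 8.46 kJ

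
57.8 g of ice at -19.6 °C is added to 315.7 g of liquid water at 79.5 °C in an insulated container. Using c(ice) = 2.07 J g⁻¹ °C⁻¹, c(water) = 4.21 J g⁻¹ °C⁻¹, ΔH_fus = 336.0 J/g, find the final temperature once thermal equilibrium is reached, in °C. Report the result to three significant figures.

Heat to bring ice to 0 °C and melt it: q₁ = 57.8×2.07×19.6 + 57.8×336.0 = 21766 J
Heat the water can supply cooling to 0 °C: 315.7×4.21×79.5 = 105663 J > q₁, so all ice melts.
Energy balance: 315.7×4.21×(79.5 − T) = 21766 + 57.8×4.21×(T − 0)
1329.097(79.5 − T) = 21766 + 243.338 T
105663 − 21766 = 1572.435 T
T = 83897 / 1572.435 = 53.35 °C

T_f = 53.4 °C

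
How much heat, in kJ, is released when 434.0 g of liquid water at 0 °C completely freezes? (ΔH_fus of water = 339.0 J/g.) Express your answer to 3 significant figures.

q = m × ΔH_fus = 434.0 × 339.0 = 147100 J = 147 kJ

q = 147 kJ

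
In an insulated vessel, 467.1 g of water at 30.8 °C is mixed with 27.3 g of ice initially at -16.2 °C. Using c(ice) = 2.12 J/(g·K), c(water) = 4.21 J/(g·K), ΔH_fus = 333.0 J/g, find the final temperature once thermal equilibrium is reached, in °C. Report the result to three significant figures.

Heat to bring ice to 0 °C and melt it: q₁ = 27.3×2.12×16.2 + 27.3×333.0 = 10028 J
Heat the water can supply cooling to 0 °C: 467.1×4.21×30.8 = 60567.9 J > q₁, so all ice melts.
Energy balance: 467.1×4.21×(30.8 − T) = 10028 + 27.3×4.21×(T − 0)
1966.491(30.8 − T) = 10028 + 114.933 T
60567.9 − 10028 = 2081.424 T
T = 50539.9 / 2081.424 = 24.28 °C

T_f = 24.3 °C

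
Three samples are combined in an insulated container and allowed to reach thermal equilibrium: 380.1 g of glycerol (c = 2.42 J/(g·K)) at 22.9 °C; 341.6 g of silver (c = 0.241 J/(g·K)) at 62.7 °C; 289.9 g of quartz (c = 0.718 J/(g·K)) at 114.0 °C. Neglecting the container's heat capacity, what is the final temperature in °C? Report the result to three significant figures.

Σ mᵢcᵢ(T − Tᵢ) = 0  ⇒  T = Σ mᵢcᵢTᵢ / Σ mᵢcᵢ
Σ mᵢcᵢ = 380.1×2.42 + 341.6×0.241 + 289.9×0.718 = 1210.3158
Σ mᵢcᵢTᵢ = 919.842×22.9 + 82.3256×62.7 + 208.1482×114.0 = 49955
T = 49955 / 1210.3158 = 41.27 °C

T_f = 41.3 °C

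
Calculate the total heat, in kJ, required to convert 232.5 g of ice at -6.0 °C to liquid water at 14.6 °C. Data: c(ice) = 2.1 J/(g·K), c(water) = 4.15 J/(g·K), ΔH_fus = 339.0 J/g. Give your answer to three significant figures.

q1 (heat ice -6.0→0.0 °C): 232.5 × 2.1 × 6.0 = 2930 J
q2 (melt at 0 °C): 232.5 × 339.0 = 78818 J
q3 (heat water 0.0→14.6 °C): 232.5 × 4.15 × 14.6 = 14087 J
Total: 2930 + 78818 + 14087 = 95835 J = 95.8 kJ

q = 95.8 kJ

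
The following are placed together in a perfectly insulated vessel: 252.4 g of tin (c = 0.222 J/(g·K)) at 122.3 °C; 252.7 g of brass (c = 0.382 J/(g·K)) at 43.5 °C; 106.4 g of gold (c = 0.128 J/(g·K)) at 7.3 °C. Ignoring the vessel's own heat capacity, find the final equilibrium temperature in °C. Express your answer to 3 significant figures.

T_f = 67.1 °C

Σ mᵢcᵢ(T − Tᵢ) = 0  ⇒  T = Σ mᵢcᵢTᵢ / Σ mᵢcᵢ
Σ mᵢcᵢ = 252.4×0.222 + 252.7×0.382 + 106.4×0.128 = 166.1834
Σ mᵢcᵢTᵢ = 56.0328×122.3 + 96.5314×43.5 + 13.6192×7.3 = 11151
T = 11151 / 166.1834 = 67.10 °C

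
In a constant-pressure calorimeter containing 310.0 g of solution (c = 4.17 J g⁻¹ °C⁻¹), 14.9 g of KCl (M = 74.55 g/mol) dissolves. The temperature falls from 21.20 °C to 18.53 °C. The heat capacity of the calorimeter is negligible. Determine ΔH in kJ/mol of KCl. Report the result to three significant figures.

|ΔT| = |18.53 − 21.20| = 2.67 °C
|q_surr| = (310.0 × 4.17) × 2.67 = 1292.7 × 2.67 = 3452 J
n(KCl) = 14.9 / 74.55 = 0.1999 mol
Temperature fell, so q_rxn = +|q_surr| = 3.452 kJ
ΔH = q_rxn / n = 17.27 kJ/mol

ΔH = 17.3 kJ/mol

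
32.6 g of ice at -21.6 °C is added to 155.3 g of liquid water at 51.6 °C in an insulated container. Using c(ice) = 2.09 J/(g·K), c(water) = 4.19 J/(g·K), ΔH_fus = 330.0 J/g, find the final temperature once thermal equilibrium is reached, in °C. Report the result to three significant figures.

T_f = 27.1 °C

Heat to bring ice to 0 °C and melt it: q₁ = 32.6×2.09×21.6 + 32.6×330.0 = 12230 J
Heat the water can supply cooling to 0 °C: 155.3×4.19×51.6 = 33576.5 J > q₁, so all ice melts.
Energy balance: 155.3×4.19×(51.6 − T) = 12230 + 32.6×4.19×(T − 0)
650.707(51.6 − T) = 12230 + 136.594 T
33576.5 − 12230 = 787.301 T
T = 21346.5 / 787.301 = 27.11 °C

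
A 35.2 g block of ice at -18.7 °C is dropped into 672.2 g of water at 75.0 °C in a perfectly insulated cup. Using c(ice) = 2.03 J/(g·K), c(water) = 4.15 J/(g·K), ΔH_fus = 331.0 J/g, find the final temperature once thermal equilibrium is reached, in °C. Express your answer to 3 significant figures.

T_f = 66.8 °C

Heat to bring ice to 0 °C and melt it: q₁ = 35.2×2.03×18.7 + 35.2×331.0 = 12987 J
Heat the water can supply cooling to 0 °C: 672.2×4.15×75.0 = 209222 J > q₁, so all ice melts.
Energy balance: 672.2×4.15×(75.0 − T) = 12987 + 35.2×4.15×(T − 0)
2789.63(75.0 − T) = 12987 + 146.08 T
209222 − 12987 = 2935.71 T
T = 196235 / 2935.71 = 66.84 °C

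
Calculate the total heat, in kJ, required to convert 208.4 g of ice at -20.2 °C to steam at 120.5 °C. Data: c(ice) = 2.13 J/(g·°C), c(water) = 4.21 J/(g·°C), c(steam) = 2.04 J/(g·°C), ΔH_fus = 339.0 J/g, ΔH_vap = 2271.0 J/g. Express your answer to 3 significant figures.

q1 (heat ice -20.2→0.0 °C): 208.4 × 2.13 × 20.2 = 8967 J
q2 (melt at 0 °C): 208.4 × 339.0 = 70648 J
q3 (heat water 0.0→100.0 °C): 208.4 × 4.21 × 100.0 = 87736 J
q4 (vaporize at 100 °C): 208.4 × 2271.0 = 473276 J
q5 (heat steam 100.0→120.5 °C): 208.4 × 2.04 × 20.5 = 8715 J
Total: 8967 + 70648 + 87736 + 473276 + 8715 = 649342 J = 649 kJ

q = 649 kJ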